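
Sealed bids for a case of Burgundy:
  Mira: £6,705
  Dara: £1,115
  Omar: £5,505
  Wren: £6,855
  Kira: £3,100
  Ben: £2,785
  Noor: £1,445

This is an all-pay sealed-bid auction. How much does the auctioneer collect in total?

Total revenue: £27,510

Bids ranked: 6,855 (Wren) > 6,705 (Mira) > 5,505 (Omar) > 3,100 (Kira) > 2,785 (Ben) > 1,445 (Noor) > …
Wren wins with the top bid; all bids are sunk regardless.
Every bidder forfeits their bid regardless of winning.
Revenue = 6,705 + 1,115 + 5,505 + 6,855 + 3,100 + 2,785 + 1,445 = £27,510.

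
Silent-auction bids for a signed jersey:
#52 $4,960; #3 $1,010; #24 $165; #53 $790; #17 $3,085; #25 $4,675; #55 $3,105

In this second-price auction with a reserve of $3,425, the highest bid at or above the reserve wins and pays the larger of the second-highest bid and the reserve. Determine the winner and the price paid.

Sorting bids: 4,960 (#52) > 4,675 (#25) > 3,105 (#55) > 3,085 (#17) > 1,010 (#3) > 790 (#53) > …
Highest eligible bid: #52 at $4,960.
Second-highest bid $4,675 exceeds the reserve $3,425 → payment $4,675.

#52 pays $4,675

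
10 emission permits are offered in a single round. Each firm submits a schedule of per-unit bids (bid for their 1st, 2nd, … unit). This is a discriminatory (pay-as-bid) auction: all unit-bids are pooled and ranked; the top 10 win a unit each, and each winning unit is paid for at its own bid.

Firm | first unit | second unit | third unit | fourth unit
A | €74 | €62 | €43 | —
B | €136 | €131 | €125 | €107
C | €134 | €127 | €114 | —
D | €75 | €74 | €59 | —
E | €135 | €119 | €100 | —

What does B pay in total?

B pays €499

Merging the schedules and taking the best 10: 136 (B-1), 135 (E-1), 134 (C-1), 131 (B-2), 127 (C-2), 125 (B-3), 119 (E-2), 114 (C-3), 107 (B-4), 100 (E-3)
Next rejected bid: €75 (not a price — pay-as-bid).
B's winning unit-bids: 136 + 131 + 125 + 107 = €499.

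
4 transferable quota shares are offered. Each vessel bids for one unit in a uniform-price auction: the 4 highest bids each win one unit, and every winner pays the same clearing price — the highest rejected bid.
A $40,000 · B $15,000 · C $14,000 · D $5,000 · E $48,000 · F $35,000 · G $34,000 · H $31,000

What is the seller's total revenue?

Total revenue: $124,000

Sorting: 48,000 (E), 40,000 (A), 35,000 (F), 34,000 (G), 31,000 (H), 15,000 (B), …
Top 4: E, A, F, G.
Highest unsuccessful bid: $31,000 → clearing price.
Total revenue = 4 × $31,000 = $124,000.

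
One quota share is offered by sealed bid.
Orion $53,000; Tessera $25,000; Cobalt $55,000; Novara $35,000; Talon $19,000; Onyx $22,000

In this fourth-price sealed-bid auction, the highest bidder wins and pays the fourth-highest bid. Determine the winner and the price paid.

Cobalt pays $25,000

Sorting bids: 55,000 (Cobalt) > 53,000 (Orion) > 35,000 (Novara) > 25,000 (Tessera) > 22,000 (Onyx) > 19,000 (Talon)
Cobalt wins; payment is bid #4 in the ranking = $25,000.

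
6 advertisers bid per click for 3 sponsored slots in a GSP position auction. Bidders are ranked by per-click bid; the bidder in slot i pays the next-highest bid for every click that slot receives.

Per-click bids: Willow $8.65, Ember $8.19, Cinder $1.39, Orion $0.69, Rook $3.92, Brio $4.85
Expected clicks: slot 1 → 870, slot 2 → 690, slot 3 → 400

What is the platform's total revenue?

Sorting advertisers: $8.65 (Willow) > $8.19 (Ember) > $4.85 (Brio) > $3.92 (Rook) > …
Slot 1: Willow pays $8.19 × 870 = $7125.30
Slot 2: Ember pays $4.85 × 690 = $3346.50
Slot 3: Brio pays $3.92 × 400 = $1568.00
Total = $12039.80

Total revenue: $12039.80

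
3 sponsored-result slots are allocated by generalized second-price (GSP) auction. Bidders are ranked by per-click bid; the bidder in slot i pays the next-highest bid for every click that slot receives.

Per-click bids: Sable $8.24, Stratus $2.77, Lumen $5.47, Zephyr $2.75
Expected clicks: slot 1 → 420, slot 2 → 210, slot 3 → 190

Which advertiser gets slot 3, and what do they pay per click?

Sorting advertisers: $8.24 (Sable) > $5.47 (Lumen) > $2.77 (Stratus) > $2.75 (Zephyr)
Slot 3 goes to the third-ranked bidder, Stratus, who pays the next bid down: $2.75/click.

Stratus; $2.75 per click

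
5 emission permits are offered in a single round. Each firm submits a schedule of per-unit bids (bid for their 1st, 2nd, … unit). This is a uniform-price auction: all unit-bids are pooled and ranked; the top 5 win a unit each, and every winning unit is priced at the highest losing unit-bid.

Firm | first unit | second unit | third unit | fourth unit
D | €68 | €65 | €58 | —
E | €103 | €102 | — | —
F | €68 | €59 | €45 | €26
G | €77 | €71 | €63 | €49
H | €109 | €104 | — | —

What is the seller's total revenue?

Total revenue: €355

Merging the schedules and taking the best 5: 109 (H-1), 104 (H-2), 103 (E-1), 102 (E-2), 77 (G-1)
First bid not allocated: €71.
Allocation: E 2, G 1, H 2. Every unit priced at €71.
Revenue = 5 × 71 = €355.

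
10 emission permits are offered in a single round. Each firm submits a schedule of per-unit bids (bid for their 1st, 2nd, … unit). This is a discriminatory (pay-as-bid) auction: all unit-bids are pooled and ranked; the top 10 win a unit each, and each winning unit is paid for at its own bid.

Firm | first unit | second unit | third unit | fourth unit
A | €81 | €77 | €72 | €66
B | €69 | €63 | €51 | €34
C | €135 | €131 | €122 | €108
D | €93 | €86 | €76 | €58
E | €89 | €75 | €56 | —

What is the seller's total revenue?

All unit-bids, highest first — top 10: 135 (C-1), 131 (C-2), 122 (C-3), 108 (C-4), 93 (D-1), 89 (E-1), 86 (D-2), 81 (A-1), 77 (A-2), 76 (D-3)
Next rejected bid: €75 (not a price — pay-as-bid).
Each winning unit pays its own bid.
Revenue = 135 + 131 + 122 + 108 + 93 + 89 + 86 + 81 + 77 + 76 = €998.

Total revenue: €998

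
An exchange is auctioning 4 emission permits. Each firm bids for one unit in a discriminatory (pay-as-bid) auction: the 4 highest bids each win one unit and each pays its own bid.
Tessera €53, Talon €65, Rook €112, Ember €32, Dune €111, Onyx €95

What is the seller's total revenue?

Total revenue: €383

Bids ranked high→low: 112 (Rook), 111 (Dune), 95 (Onyx), 65 (Talon), 53 (Tessera), 32 (Ember)
Winners (4 units): Rook, Dune, Onyx, Talon.
Total revenue = 112 + 111 + 95 + 65 = €383.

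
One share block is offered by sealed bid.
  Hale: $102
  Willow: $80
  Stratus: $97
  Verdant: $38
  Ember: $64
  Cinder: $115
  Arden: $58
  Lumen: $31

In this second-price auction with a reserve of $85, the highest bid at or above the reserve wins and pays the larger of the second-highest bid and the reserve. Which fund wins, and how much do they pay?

Cinder pays $102

Sorting bids: 115 (Cinder) > 102 (Hale) > 97 (Stratus) > 80 (Willow) > 64 (Ember) > 58 (Arden) > …
Highest eligible bid: Cinder at $115.
Second-highest bid $102 exceeds the reserve $85 → payment $102.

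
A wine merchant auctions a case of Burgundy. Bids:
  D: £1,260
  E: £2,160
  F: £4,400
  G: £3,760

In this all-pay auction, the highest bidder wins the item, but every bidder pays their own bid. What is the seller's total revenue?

Bids in order: 4,400 (F) > 3,760 (G) > 2,160 (E) > 1,260 (D)
Every bidder forfeits their bid regardless of winning.
Revenue = 1,260 + 2,160 + 4,400 + 3,760 = £11,580.

Total revenue: £11,580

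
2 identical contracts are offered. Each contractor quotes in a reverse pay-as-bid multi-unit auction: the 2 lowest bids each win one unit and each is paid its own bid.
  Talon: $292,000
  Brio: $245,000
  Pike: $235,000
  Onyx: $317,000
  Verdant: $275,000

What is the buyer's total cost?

Ordering the bids: 235,000 (Pike), 245,000 (Brio), 275,000 (Verdant), 292,000 (Talon), …
Lowest 2: Pike, Brio.
Total cost = 235,000 + 245,000 = $480,000.

Total cost: $480,000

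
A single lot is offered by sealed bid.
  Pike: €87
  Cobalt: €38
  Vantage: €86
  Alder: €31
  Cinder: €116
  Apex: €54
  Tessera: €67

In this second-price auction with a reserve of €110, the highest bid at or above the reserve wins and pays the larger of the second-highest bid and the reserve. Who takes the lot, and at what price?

Bids in order: 116 (Cinder) > 87 (Pike) > 86 (Vantage) > 67 (Tessera) > 54 (Apex) > 38 (Cobalt) > …
Cinder has the top bid at or above the reserve (€116).
Second-highest bid €87 is below the reserve €110, so the reserve binds → payment €110.

Cinder pays €110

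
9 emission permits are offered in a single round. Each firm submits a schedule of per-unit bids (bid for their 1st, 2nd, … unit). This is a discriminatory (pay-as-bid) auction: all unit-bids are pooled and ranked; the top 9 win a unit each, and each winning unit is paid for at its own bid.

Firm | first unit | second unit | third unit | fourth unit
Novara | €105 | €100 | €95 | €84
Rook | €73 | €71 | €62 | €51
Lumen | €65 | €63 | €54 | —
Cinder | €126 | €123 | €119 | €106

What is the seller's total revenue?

Merging the schedules and taking the best 9: 126 (Cinder-1), 123 (Cinder-2), 119 (Cinder-3), 106 (Cinder-4), 105 (Novara-1), 100 (Novara-2), 95 (Novara-3), 84 (Novara-4), 73 (Rook-1)
Next rejected bid: €71 (not a price — pay-as-bid).
Each winning unit pays its own bid.
Revenue = 126 + 123 + 119 + 106 + 105 + 100 + 95 + 84 + 73 = €931.

Total revenue: €931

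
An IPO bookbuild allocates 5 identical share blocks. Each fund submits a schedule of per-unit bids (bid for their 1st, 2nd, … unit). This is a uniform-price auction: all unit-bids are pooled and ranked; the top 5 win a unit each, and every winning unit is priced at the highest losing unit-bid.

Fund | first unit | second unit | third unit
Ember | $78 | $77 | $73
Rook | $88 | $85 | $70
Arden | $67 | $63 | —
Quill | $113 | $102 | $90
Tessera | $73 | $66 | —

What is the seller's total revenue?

Total revenue: $390

All unit-bids, highest first — top 5: 113 (Quill-1), 102 (Quill-2), 90 (Quill-3), 88 (Rook-1), 85 (Rook-2)
First bid not allocated: $78.
Allocation: Quill 3, Rook 2. Every unit priced at $78.
Revenue = 5 × 78 = $390.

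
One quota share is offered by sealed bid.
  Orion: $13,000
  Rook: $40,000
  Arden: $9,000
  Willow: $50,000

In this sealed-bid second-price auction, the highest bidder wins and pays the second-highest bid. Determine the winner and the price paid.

Sorting bids: 50,000 (Willow) > 40,000 (Rook) > 13,000 (Orion) > 9,000 (Arden)
Second-price: Willow pays Rook's bid of $40,000.

Willow pays $40,000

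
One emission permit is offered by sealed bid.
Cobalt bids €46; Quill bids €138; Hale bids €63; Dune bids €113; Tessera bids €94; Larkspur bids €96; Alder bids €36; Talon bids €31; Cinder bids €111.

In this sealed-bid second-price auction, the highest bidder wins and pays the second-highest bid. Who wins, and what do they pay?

Bids ranked: 138 (Quill) > 113 (Dune) > 111 (Cinder) > 96 (Larkspur) > 94 (Tessera) > 63 (Hale) > …
Second-price: Quill pays Dune's bid of €113.

Quill pays €113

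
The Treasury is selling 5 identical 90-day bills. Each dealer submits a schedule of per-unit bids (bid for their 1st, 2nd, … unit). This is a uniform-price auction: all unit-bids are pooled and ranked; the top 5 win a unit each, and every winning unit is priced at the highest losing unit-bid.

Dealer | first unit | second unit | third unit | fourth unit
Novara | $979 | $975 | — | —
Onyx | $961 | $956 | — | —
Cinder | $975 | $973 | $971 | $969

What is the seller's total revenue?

Total revenue: $4,845

Merging the schedules and taking the best 5: 979 (Novara-1), 975 (Novara-2), 975 (Cinder-1), 973 (Cinder-2), 971 (Cinder-3)
First bid not allocated: $969.
Allocation: Cinder 3, Novara 2. Every unit priced at $969.
Revenue = 5 × 969 = $4,845.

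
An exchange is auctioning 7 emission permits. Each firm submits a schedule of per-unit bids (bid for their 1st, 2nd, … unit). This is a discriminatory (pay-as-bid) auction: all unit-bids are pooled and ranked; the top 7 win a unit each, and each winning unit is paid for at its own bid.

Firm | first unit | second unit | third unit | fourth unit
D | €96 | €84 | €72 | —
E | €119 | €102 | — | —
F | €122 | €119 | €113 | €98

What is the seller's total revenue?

All unit-bids, highest first — top 7: 122 (F-1), 119 (E-1), 119 (F-2), 113 (F-3), 102 (E-2), 98 (F-4), 96 (D-1)
Next rejected bid: €84 (not a price — pay-as-bid).
Each winning unit pays its own bid.
Revenue = 122 + 119 + 119 + 113 + 102 + 98 + 96 = €769.

Total revenue: €769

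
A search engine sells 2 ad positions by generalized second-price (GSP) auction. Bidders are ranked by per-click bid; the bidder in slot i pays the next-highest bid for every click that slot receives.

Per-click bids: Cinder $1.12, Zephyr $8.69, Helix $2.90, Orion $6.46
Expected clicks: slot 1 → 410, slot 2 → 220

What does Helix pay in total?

Helix pays $0.00

Per-click bids in order: $8.69 (Zephyr) > $6.46 (Orion) > $2.90 (Helix) > …
Helix ranks below slot 2 → no slot, pays nothing.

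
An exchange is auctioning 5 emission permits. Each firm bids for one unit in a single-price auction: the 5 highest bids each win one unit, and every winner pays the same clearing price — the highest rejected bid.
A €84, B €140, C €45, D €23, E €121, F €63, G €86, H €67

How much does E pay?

Ordering the bids: 140 (B), 121 (E), 86 (G), 84 (A), 67 (H), 63 (F), 45 (C), …
Winners (5 units): B, E, G, A, H.
Highest unsuccessful bid: €63 → clearing price.
E wins → pays €63.

E pays €63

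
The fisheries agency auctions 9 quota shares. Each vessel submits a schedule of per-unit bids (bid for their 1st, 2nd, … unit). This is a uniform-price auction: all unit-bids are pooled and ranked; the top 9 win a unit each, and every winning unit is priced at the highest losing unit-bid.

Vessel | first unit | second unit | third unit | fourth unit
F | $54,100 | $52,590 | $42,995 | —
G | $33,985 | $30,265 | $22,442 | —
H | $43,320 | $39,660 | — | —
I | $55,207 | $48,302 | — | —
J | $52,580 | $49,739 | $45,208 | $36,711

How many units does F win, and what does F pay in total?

F: 3 units, pays $118,980

All unit-bids, highest first — top 9: 55,207 (I-1), 54,100 (F-1), 52,590 (F-2), 52,580 (J-1), 49,739 (J-2), 48,302 (I-2), 45,208 (J-3), 43,320 (H-1), 42,995 (F-3)
Highest rejected unit-bid = $39,660.
F wins 3 unit(s) at $39,660 each.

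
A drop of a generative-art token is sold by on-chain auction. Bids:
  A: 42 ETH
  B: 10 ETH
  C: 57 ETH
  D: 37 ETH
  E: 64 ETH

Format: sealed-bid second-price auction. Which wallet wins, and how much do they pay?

E pays 57 ETH

Sealed-bid second-price auction: the highest bidder wins and pays the second-highest bid.
Sorting bids: 64 (E) > 57 (C) > 42 (A) > 37 (D) > 10 (B)
Second-price: E pays C's bid of 57 ETH.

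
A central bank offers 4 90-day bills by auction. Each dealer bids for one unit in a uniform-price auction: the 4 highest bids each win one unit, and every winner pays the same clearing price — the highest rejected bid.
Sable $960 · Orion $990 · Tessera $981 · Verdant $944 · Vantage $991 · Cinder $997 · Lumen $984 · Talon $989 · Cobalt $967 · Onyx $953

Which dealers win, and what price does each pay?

Cinder, Vantage, Orion, Talon; each pays $984

Sorting: 997 (Cinder), 991 (Vantage), 990 (Orion), 989 (Talon), 984 (Lumen), 981 (Tessera), …
Winners (4 units): Cinder, Vantage, Orion, Talon.
Highest unsuccessful bid: $984 → clearing price.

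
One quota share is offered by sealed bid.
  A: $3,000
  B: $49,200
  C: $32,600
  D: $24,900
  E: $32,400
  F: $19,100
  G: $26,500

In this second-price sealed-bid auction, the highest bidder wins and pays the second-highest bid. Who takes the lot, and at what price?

B pays $32,600

Sorting bids: 49,200 (B) > 32,600 (C) > 32,400 (E) > 26,500 (G) > 24,900 (D) > 19,100 (F) > …
B wins with the highest bid; price is set by the runner-up at $32,600.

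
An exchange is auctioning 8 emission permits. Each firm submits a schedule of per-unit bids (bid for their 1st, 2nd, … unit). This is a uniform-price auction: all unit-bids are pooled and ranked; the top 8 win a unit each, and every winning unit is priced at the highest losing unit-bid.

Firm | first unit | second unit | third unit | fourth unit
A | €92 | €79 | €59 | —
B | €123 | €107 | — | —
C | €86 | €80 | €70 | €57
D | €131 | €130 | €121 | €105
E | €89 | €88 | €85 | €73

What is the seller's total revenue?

Total revenue: €704

Pooled unit-bids ranked (top 8): 131 (D-1), 130 (D-2), 123 (B-1), 121 (D-3), 107 (B-2), 105 (D-4), 92 (A-1), 89 (E-1)
First bid not allocated: €88.
Allocation: A 1, B 2, D 4, E 1. Every unit priced at €88.
Revenue = 8 × 88 = €704.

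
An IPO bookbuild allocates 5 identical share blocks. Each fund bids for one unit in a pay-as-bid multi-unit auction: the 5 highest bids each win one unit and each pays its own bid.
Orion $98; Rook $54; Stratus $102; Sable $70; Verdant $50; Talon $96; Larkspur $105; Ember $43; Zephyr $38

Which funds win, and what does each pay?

Sorting: 105 (Larkspur), 102 (Stratus), 98 (Orion), 96 (Talon), 70 (Sable), 54 (Rook), 50 (Verdant), …
The 5 highest are Larkspur, Stratus, Orion, Talon, Sable.
Each winner pays its own bid: Larkspur $105, Stratus $102, Orion $98, Talon $96, Sable $70.

Larkspur $105, Stratus $102, Orion $98, Talon $96, Sable $70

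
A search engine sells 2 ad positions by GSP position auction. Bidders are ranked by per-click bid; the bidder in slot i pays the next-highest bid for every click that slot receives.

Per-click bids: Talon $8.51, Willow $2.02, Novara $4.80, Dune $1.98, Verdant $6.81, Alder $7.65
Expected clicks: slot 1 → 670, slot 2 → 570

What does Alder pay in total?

Ranked by bid: $8.51 (Talon) > $7.65 (Alder) > $6.81 (Verdant) > …
Alder holds slot 2 → pays next bid $6.81 × 570 clicks = $3881.70.

Alder pays $3881.70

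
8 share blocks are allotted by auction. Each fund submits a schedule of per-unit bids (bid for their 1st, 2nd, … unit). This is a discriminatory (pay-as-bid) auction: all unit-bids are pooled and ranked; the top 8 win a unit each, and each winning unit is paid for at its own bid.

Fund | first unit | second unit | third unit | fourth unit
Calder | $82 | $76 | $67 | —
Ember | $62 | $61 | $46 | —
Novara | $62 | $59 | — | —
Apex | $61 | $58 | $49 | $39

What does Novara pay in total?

Novara pays $121

Pooled unit-bids ranked (top 8): 82 (Calder-1), 76 (Calder-2), 67 (Calder-3), 62 (Ember-1), 62 (Novara-1), 61 (Ember-2), 61 (Apex-1), 59 (Novara-2)
Next rejected bid: $58 (not a price — pay-as-bid).
Novara's winning unit-bids: 62 + 59 = $121.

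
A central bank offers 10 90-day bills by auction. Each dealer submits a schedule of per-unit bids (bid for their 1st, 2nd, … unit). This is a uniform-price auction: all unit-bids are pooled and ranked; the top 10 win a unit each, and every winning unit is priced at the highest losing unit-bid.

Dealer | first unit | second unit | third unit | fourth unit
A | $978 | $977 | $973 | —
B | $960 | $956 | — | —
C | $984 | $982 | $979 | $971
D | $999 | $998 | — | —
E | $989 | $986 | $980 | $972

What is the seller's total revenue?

All unit-bids, highest first — top 10: 999 (D-1), 998 (D-2), 989 (E-1), 986 (E-2), 984 (C-1), 982 (C-2), 980 (E-3), 979 (C-3), 978 (A-1), 977 (A-2)
The (k+1)-th unit-bid is $973.
Allocation: A 2, C 3, D 2, E 3. Every unit priced at $973.
Revenue = 10 × 973 = $9,730.

Total revenue: $9,730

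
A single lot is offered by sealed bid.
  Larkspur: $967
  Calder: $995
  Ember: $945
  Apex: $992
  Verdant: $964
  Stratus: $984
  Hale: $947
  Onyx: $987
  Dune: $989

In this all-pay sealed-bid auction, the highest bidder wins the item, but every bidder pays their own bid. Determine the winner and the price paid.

Calder pays $995

Bids ranked: 995 (Calder) > 992 (Apex) > 989 (Dune) > 987 (Onyx) > 984 (Stratus) > 967 (Larkspur) > …
Calder wins with the top bid; all bids are sunk regardless.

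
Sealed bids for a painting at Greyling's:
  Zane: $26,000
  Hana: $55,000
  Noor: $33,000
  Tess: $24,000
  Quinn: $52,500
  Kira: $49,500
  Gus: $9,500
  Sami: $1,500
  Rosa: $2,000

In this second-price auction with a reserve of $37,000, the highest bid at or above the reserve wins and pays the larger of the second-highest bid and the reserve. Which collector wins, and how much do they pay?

Hana pays $52,500

Bids in order: 55,000 (Hana) > 52,500 (Quinn) > 49,500 (Kira) > 33,000 (Noor) > 26,000 (Zane) > 24,000 (Tess) > …
Hana has the top bid at or above the reserve ($55,000).
Second-highest bid $52,500 exceeds the reserve $37,000 → payment $52,500.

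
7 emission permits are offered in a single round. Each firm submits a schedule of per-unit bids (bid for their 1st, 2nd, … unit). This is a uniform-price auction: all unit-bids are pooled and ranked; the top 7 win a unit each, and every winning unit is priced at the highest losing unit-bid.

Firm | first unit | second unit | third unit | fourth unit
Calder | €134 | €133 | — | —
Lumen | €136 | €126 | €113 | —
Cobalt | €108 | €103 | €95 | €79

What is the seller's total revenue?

All unit-bids, highest first — top 7: 136 (Lumen-1), 134 (Calder-1), 133 (Calder-2), 126 (Lumen-2), 113 (Lumen-3), 108 (Cobalt-1), 103 (Cobalt-2)
The (k+1)-th unit-bid is €95.
Allocation: Calder 2, Cobalt 2, Lumen 3. Every unit priced at €95.
Revenue = 7 × 95 = €665.

Total revenue: €665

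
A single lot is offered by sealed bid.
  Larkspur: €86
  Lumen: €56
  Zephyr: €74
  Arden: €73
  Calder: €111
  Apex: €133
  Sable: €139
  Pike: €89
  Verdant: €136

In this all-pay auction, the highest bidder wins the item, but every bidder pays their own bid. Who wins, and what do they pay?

Sable pays €139

Sorting bids: 139 (Sable) > 136 (Verdant) > 133 (Apex) > 111 (Calder) > 89 (Pike) > 86 (Larkspur) > …
Sable is highest and takes the item; every bidder forfeits their bid.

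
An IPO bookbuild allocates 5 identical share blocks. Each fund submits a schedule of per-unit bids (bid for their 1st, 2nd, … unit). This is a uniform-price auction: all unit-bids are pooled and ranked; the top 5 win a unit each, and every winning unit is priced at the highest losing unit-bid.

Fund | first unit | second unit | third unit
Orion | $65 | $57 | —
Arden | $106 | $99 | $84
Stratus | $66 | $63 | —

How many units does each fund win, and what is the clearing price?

Arden 3, Orion 1, Stratus 1; clearing price $63

Merging the schedules and taking the best 5: 106 (Arden-1), 99 (Arden-2), 84 (Arden-3), 66 (Stratus-1), 65 (Orion-1)
Highest rejected unit-bid = $63.
Allocation: Arden 3, Orion 1, Stratus 1.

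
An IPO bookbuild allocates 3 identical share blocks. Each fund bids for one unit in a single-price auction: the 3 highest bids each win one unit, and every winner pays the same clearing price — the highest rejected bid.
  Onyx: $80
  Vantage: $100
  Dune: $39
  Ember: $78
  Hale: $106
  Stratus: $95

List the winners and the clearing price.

Bids ranked high→low: 106 (Hale), 100 (Vantage), 95 (Stratus), 80 (Onyx), 78 (Ember), …
Winners (3 units): Hale, Vantage, Stratus.
Highest unsuccessful bid: $80 → clearing price.

Hale, Vantage, Stratus; each pays $80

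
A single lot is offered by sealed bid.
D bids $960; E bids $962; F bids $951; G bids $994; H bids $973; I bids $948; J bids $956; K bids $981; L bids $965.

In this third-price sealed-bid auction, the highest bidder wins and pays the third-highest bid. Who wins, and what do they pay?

Bids ranked: 994 (G) > 981 (K) > 973 (H) > 965 (L) > 962 (E) > 960 (D) > …
G wins; payment is bid #3 in the ranking = $973.

G pays $973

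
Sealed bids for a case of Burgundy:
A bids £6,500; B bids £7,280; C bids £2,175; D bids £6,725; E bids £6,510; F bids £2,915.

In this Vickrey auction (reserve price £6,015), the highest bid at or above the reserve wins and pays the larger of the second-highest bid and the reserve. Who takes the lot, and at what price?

Vickrey auction (reserve price £6,015): the highest bid at or above the reserve wins and pays the larger of the second-highest bid and the reserve.
Sorting bids: 7,280 (B) > 6,725 (D) > 6,510 (E) > 6,500 (A) > 2,915 (F) > 2,175 (C)
B has the top bid at or above the reserve (£7,280).
Second-highest bid £6,725 exceeds the reserve £6,015 → payment £6,725.

B pays £6,725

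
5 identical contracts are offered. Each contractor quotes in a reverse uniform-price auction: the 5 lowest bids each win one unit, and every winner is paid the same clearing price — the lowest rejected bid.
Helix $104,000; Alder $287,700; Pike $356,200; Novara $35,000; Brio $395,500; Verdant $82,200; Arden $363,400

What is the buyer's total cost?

Bids ranked low→high: 35,000 (Novara), 82,200 (Verdant), 104,000 (Helix), 287,700 (Alder), 356,200 (Pike), 363,400 (Arden), 395,500 (Brio)
Lowest 5: Novara, Verdant, Helix, Alder, Pike.
Clearing price = lowest rejected bid = $363,400.
Total cost = 5 × $363,400 = $1,817,000.

Total cost: $1,817,000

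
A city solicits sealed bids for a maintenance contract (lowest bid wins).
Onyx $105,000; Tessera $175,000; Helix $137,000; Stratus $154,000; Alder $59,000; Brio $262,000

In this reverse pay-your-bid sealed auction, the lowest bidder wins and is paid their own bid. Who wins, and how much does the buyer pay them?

Alder is paid $59,000

Rule: the lowest bidder wins and is paid their own bid.
Bids ranked: 59,000 (Alder) < 105,000 (Onyx) < 137,000 (Helix) < 154,000 (Stratus) < 175,000 (Tessera) < 262,000 (Brio)
Alder has the lowest bid and is paid exactly that: $59,000.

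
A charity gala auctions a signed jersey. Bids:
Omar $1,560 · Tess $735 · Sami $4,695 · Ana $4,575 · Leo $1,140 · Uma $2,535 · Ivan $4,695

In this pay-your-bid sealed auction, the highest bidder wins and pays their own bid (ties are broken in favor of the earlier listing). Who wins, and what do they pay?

Bids ranked: 4,695 (Sami) > 4,695 (Ivan) > 4,575 (Ana) > 2,535 (Uma) > 1,560 (Omar) > 1,140 (Leo) > …
Sami and Ivan tie at $4,695; tie-break gives it to Sami.
Sami is highest → pays own bid, $4,695.

Sami pays $4,695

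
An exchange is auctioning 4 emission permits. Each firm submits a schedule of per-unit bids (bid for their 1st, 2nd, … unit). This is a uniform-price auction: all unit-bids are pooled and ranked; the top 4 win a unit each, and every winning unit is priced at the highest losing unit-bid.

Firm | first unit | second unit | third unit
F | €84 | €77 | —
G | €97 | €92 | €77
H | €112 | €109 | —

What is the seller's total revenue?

Total revenue: €336

All unit-bids, highest first — top 4: 112 (H-1), 109 (H-2), 97 (G-1), 92 (G-2)
Highest rejected unit-bid = €84.
Allocation: G 2, H 2. Every unit priced at €84.
Revenue = 4 × 84 = €336.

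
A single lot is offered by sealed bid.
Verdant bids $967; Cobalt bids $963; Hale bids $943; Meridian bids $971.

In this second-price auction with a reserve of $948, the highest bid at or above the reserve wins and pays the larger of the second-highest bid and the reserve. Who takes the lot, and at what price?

Second-price auction with a reserve of $948: the highest bid at or above the reserve wins and pays the larger of the second-highest bid and the reserve.
Sorting bids: 971 (Meridian) > 967 (Verdant) > 963 (Cobalt) > 943 (Hale)
Meridian has the top bid at or above the reserve ($971).
Second-highest bid $967 exceeds the reserve $948 → payment $967.

Meridian pays $967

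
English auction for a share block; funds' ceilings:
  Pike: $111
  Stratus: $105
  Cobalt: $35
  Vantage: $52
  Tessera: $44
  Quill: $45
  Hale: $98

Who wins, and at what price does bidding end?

Limits in order: 111 (Pike) > 105 (Stratus) > 98 (Hale) > 52 (Vantage) > 45 (Quill) > 44 (Tessera) > …
Once the price passes $105, only Pike is left; the hammer falls at Stratus's limit of $105.

Pike wins at $105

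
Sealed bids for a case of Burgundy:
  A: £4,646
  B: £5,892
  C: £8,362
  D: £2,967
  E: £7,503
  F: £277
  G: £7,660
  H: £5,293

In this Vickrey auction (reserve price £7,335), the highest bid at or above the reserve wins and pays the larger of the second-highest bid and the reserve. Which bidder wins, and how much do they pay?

C pays £7,660

Sorting bids: 8,362 (C) > 7,660 (G) > 7,503 (E) > 5,892 (B) > 5,293 (H) > 4,646 (A) > …
C has the top bid at or above the reserve (£8,362).
Second-highest bid £7,660 exceeds the reserve £7,335 → payment £7,660.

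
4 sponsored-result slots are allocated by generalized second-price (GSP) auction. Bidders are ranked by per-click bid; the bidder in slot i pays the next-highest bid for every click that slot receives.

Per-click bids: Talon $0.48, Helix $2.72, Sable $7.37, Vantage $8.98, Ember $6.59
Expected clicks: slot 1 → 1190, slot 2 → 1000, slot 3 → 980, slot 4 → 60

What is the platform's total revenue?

Total revenue: $18054.70

Ranked by bid: $8.98 (Vantage) > $7.37 (Sable) > $6.59 (Ember) > $2.72 (Helix) > $0.48 (Talon)
Slot 1: Vantage pays $7.37 × 1190 = $8770.30
Slot 2: Sable pays $6.59 × 1000 = $6590.00
Slot 3: Ember pays $2.72 × 980 = $2665.60
Slot 4: Helix pays $0.48 × 60 = $28.80
Total = $18054.70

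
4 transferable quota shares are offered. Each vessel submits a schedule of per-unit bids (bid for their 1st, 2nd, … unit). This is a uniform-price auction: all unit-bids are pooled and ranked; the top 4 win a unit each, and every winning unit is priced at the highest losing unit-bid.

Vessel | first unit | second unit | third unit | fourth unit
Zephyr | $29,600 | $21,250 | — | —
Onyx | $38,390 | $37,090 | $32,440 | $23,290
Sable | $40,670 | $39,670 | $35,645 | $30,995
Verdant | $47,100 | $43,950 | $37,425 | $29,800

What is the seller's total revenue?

Total revenue: $153,560

Merging the schedules and taking the best 4: 47,100 (Verdant-1), 43,950 (Verdant-2), 40,670 (Sable-1), 39,670 (Sable-2)
First bid not allocated: $38,390.
Allocation: Sable 2, Verdant 2. Every unit priced at $38,390.
Revenue = 4 × 38,390 = $153,560.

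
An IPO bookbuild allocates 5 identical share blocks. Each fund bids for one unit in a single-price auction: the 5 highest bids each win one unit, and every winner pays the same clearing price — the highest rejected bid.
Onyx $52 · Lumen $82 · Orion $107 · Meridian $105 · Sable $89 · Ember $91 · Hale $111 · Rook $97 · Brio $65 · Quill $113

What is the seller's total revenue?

Ordering the bids: 113 (Quill), 111 (Hale), 107 (Orion), 105 (Meridian), 97 (Rook), 91 (Ember), 89 (Sable), …
The 5 highest are Quill, Hale, Orion, Meridian, Rook.
Highest unsuccessful bid: $91 → clearing price.
Total revenue = 5 × $91 = $455.

Total revenue: $455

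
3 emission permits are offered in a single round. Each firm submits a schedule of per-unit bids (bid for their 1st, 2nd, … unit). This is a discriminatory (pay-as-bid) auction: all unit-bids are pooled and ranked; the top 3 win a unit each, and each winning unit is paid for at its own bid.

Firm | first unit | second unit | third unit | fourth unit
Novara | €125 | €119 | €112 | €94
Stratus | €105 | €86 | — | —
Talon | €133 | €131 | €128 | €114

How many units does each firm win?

Merging the schedules and taking the best 3: 133 (Talon-1), 131 (Talon-2), 128 (Talon-3)
Next rejected bid: €125 (not a price — pay-as-bid).
Allocation: Talon 3.

Talon 3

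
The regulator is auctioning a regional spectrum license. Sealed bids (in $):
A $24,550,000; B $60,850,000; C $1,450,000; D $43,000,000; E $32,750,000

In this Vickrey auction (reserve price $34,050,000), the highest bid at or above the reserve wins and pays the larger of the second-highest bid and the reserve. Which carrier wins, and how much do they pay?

B pays $43,000,000

Bids in order: 60,850,000 (B) > 43,000,000 (D) > 32,750,000 (E) > 24,550,000 (A) > 1,450,000 (C)
B has the top bid at or above the reserve ($60,850,000).
Second-highest bid $43,000,000 exceeds the reserve $34,050,000 → payment $43,000,000.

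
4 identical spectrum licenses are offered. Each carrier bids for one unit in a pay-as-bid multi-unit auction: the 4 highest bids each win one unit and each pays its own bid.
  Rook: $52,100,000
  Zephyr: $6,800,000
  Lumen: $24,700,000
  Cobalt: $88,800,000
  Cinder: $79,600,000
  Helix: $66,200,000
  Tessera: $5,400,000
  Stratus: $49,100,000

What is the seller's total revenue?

Bids ranked high→low: 88,800,000 (Cobalt), 79,600,000 (Cinder), 66,200,000 (Helix), 52,100,000 (Rook), 49,100,000 (Stratus), 24,700,000 (Lumen), …
The 4 highest are Cobalt, Cinder, Helix, Rook.
Total revenue = 88,800,000 + 79,600,000 + 66,200,000 + 52,100,000 = $286,700,000.

Total revenue: $286,700,000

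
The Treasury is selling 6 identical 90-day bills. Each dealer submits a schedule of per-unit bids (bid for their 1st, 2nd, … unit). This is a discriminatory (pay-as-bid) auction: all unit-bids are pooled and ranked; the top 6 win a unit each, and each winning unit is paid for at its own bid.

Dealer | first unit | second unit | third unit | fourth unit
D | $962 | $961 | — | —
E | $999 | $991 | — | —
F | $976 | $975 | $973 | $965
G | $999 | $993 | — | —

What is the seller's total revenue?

Merging the schedules and taking the best 6: 999 (E-1), 999 (G-1), 993 (G-2), 991 (E-2), 976 (F-1), 975 (F-2)
Next rejected bid: $973 (not a price — pay-as-bid).
Each winning unit pays its own bid.
Revenue = 999 + 999 + 993 + 991 + 976 + 975 = $5,933.

Total revenue: $5,933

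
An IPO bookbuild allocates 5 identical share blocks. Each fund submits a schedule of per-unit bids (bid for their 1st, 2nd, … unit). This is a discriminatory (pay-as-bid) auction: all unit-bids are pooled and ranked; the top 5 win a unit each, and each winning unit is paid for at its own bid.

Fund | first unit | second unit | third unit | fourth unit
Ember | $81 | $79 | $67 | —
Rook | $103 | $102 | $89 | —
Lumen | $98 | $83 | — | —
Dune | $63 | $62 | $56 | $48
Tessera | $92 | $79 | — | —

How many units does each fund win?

Pooled unit-bids ranked (top 5): 103 (Rook-1), 102 (Rook-2), 98 (Lumen-1), 92 (Tessera-1), 89 (Rook-3)
Next rejected bid: $83 (not a price — pay-as-bid).
Allocation: Lumen 1, Rook 3, Tessera 1.

Lumen 1, Rook 3, Tessera 1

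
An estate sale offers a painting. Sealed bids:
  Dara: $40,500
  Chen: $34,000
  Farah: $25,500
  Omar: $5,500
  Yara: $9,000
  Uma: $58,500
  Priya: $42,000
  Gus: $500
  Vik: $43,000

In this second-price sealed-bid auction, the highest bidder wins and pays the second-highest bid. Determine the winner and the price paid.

Sorting bids: 58,500 (Uma) > 43,000 (Vik) > 42,000 (Priya) > 40,500 (Dara) > 34,000 (Chen) > 25,500 (Farah) > …
Uma wins with the highest bid; price is set by the runner-up at $43,000.

Uma pays $43,000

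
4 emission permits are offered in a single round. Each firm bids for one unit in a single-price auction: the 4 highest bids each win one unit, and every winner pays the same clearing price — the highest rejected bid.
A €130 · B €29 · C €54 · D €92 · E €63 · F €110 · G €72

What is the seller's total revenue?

Total revenue: €252

Bids ranked high→low: 130 (A), 110 (F), 92 (D), 72 (G), 63 (E), 54 (C), …
Winners (4 units): A, F, D, G.
First losing bid is E's €63, which sets the uniform price.
Total revenue = 4 × €63 = €252.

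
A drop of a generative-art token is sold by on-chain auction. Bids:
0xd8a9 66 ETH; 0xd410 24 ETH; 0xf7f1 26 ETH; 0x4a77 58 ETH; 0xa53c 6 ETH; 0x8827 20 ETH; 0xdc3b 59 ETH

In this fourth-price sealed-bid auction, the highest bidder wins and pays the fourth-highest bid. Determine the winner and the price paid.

Sorting bids: 66 (0xd8a9) > 59 (0xdc3b) > 58 (0x4a77) > 26 (0xf7f1) > 24 (0xd410) > 20 (0x8827) > …
0xd8a9 wins; payment is bid #4 in the ranking = 26 ETH.

0xd8a9 pays 26 ETH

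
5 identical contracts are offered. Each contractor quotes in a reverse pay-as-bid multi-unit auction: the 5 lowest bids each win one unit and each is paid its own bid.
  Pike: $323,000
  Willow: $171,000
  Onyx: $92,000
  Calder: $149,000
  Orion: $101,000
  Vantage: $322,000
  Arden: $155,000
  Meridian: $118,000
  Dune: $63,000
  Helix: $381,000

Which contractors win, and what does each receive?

Sorting: 63,000 (Dune), 92,000 (Onyx), 101,000 (Orion), 118,000 (Meridian), 149,000 (Calder), 155,000 (Arden), 171,000 (Willow), …
Winners (5 units): Dune, Onyx, Orion, Meridian, Calder.
Each winner is paid its own bid: Dune $63,000, Onyx $92,000, Orion $101,000, Meridian $118,000, Calder $149,000.

Dune $63,000, Onyx $92,000, Orion $101,000, Meridian $118,000, Calder $149,000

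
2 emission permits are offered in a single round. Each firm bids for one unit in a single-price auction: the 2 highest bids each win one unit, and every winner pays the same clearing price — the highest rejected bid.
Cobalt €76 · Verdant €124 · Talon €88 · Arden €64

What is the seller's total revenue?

Bids ranked high→low: 124 (Verdant), 88 (Talon), 76 (Cobalt), 64 (Arden)
The 2 highest are Verdant, Talon.
First losing bid is Cobalt's €76, which sets the uniform price.
Total revenue = 2 × €76 = €152.

Total revenue: €152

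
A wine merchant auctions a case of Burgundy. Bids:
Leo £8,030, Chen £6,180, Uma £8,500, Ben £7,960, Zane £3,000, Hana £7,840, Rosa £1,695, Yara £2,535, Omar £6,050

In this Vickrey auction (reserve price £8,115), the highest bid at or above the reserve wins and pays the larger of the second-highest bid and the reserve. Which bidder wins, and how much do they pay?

Uma pays £8,115

Bids in order: 8,500 (Uma) > 8,030 (Leo) > 7,960 (Ben) > 7,840 (Hana) > 6,180 (Chen) > 6,050 (Omar) > …
Uma has the top bid at or above the reserve (£8,500).
max(second-highest £8,030, reserve £8,115) = £8,115.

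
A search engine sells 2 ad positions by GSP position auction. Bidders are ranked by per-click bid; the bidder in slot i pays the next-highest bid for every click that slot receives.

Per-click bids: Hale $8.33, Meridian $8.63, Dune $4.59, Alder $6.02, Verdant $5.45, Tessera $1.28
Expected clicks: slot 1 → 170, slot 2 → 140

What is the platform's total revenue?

Sorting advertisers: $8.63 (Meridian) > $8.33 (Hale) > $6.02 (Alder) > …
Slot 1: Meridian pays $8.33 × 170 = $1416.10
Slot 2: Hale pays $6.02 × 140 = $842.80
Total = $2258.90

Total revenue: $2258.90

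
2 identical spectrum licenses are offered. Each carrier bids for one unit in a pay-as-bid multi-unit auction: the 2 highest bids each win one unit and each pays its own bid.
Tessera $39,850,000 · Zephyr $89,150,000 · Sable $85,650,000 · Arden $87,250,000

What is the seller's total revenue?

Total revenue: $176,400,000

Bids ranked high→low: 89,150,000 (Zephyr), 87,250,000 (Arden), 85,650,000 (Sable), 39,850,000 (Tessera)
Winners (2 units): Zephyr, Arden.
Total revenue = 89,150,000 + 87,250,000 = $176,400,000.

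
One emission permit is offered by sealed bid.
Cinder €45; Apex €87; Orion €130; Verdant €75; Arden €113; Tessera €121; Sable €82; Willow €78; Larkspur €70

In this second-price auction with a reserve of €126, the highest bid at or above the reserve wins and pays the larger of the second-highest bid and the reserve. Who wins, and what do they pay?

Sorting bids: 130 (Orion) > 121 (Tessera) > 113 (Arden) > 87 (Apex) > 82 (Sable) > 78 (Willow) > …
Orion has the top bid at or above the reserve (€130).
Second-highest bid €121 is below the reserve €126, so the reserve binds → payment €126.

Orion pays €126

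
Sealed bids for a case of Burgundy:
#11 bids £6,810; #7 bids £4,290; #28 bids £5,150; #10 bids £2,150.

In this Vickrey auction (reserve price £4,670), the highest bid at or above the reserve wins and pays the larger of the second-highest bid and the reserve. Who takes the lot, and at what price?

Bids ranked: 6,810 (#11) > 5,150 (#28) > 4,290 (#7) > 2,150 (#10)
Highest eligible bid: #11 at £6,810.
Second-highest bid £5,150 exceeds the reserve £4,670 → payment £5,150.

#11 pays £5,150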